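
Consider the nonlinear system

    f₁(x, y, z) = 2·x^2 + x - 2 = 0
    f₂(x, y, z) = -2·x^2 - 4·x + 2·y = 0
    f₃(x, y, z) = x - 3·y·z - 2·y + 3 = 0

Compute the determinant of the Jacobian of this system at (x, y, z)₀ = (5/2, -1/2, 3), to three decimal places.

J = [[4·x + 1, 0, 0], [-4·x - 4, 2, 0], [1, -3·z - 2, -3·y]].
At the point, J = [[11.000, 0.000, 0.000], [-14.000, 2.000, 0.000], [1.000, -11.000, 1.500]].
det J = 33.000.

33.000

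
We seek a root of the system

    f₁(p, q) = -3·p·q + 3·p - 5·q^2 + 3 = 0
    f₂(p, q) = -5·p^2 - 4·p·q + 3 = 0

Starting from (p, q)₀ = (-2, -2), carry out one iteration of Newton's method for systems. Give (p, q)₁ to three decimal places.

(-1.119, -0.959)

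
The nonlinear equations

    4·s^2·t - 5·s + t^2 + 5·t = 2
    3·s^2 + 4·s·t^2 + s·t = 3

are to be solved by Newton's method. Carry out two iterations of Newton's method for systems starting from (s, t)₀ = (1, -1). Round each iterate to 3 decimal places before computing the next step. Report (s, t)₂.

(-1.256, -3.080)

At (1, -1): F = (-15.000, 3.000).
Jacobian J = [[8·s·t - 5, 4·s^2 + 2·t + 5], [6·s + 4·t^2 + t, 8·s·t + s]].
At the point, J = [[-13.000, 7.000], [9.000, -7.000]] (det J = 28.000).
Solving J·Δ = −F gives Δ = (-3.000, -3.429).
Then the next iterate is (s, t)₁ = (-2.000, -4.429).
Round to (-2.000, -4.429) and repeat: F = (-65.39296, -139.07033), J = [[65.864, 12.142], [62.03516, 68.864]].
Δ = (0.744, 1.349), so (s, t)₂ = (-1.256, -3.080).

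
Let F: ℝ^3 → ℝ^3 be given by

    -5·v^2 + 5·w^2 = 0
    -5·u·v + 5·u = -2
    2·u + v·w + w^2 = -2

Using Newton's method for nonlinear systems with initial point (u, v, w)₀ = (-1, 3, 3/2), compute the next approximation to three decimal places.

(-0.581, 1.438, 0.626)

At (-1, 3, 3/2): F = (-33.750, 12.000, 6.750).
Jacobian J = [[0, -10·v, 10·w], [-5·v + 5, -5·u, 0], [2, w, v + 2·w]].
At the point, J = [[0.000, -30.000, 15.000], [-10.000, 5.000, 0.000], [2.000, 1.500, 6.000]] (det J = -2175.000).
Solving J·Δ = −F gives Δ = (0.419, -1.562, -0.874).
Then the next iterate is (u, v, w)₁ = (-0.581, 1.438, 0.626).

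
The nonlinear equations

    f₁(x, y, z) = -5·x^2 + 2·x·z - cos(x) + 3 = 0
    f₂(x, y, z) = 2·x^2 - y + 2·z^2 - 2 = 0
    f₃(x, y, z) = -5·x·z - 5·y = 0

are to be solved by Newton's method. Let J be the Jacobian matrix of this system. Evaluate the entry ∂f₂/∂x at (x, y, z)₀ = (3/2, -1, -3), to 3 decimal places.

6.000

∂f₂/∂x = 4·x.
At (3/2, -1, -3) this is 6.000.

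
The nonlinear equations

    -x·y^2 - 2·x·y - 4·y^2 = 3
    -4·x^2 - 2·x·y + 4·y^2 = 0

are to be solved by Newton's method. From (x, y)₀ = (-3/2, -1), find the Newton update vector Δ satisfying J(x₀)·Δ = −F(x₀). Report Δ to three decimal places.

At (-3/2, -1): F = (-8.500, -8.000).
Jacobian J = [[-y^2 - 2·y, -2·x·y - 2·x - 8·y], [-8·x - 2·y, -2·x + 8·y]].
At the point, J = [[1.000, 8.000], [14.000, -5.000]] (det J = -117.000).
Solving J·Δ = −F gives Δ = (0.910, 0.949).

(0.910, 0.949)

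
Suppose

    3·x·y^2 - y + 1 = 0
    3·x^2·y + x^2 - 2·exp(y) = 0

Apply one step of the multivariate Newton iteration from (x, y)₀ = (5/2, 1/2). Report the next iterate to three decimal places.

(1.877, 0.207)

At (5/2, 1/2): F = (2.375, 12.32756).
Jacobian J = [[3·y^2, 6·x·y - 1], [6·x·y + 2·x, 3·x^2 - 2·exp(y)]].
At the point, J = [[0.750, 6.500], [12.500, 15.45256]] (det J = -69.66058).
Solving J·Δ = −F gives Δ = (-0.623, -0.293).
Then the next iterate is (x, y)₁ = (1.877, 0.207).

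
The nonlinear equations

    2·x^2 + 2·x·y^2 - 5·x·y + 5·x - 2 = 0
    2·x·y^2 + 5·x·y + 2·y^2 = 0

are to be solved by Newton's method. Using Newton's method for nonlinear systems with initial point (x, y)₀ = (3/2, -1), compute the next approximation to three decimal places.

(0.506, -0.807)

At (3/2, -1): F = (20.500, -2.500).
Jacobian J = [[4·x + 2·y^2 - 5·y + 5, 4·x·y - 5·x], [2·y^2 + 5·y, 4·x·y + 5·x + 4·y]].
At the point, J = [[18.000, -13.500], [-3.000, -2.500]] (det J = -85.500).
Solving J·Δ = −F gives Δ = (-0.994, 0.193).
Then the next iterate is (x, y)₁ = (0.506, -0.807).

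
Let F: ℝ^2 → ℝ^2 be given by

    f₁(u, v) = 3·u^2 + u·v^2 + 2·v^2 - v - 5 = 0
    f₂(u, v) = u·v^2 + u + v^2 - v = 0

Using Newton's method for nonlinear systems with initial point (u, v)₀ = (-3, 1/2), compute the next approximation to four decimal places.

(-1.7130, -0.2971)

At (-3, 1/2): F = (21.2500, -4.0000).
Jacobian J = [[6·u + v^2, 2·u·v + 4·v - 1], [v^2 + 1, 2·u·v + 2·v - 1]].
At the point, J = [[-17.7500, -2.0000], [1.2500, -3.0000]] (det J = 55.7500).
Solving J·Δ = −F gives Δ = (1.2870, -0.7971).
Then the next iterate is (u, v)₁ = (-1.7130, -0.2971).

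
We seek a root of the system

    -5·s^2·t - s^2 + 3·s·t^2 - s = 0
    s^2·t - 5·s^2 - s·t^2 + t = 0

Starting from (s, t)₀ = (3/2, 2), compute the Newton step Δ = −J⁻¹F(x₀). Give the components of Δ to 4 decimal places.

(-0.6425, -0.8718)

At (3/2, 2): F = (-8.2500, -10.7500).
Jacobian J = [[-10·s·t - 2·s + 3·t^2 - 1, -5·s^2 + 6·s·t], [2·s·t - 10·s - t^2, s^2 - 2·s·t + 1]].
At the point, J = [[-22.0000, 6.7500], [-13.0000, -2.7500]] (det J = 148.2500).
Solving J·Δ = −F gives Δ = (-0.6425, -0.8718).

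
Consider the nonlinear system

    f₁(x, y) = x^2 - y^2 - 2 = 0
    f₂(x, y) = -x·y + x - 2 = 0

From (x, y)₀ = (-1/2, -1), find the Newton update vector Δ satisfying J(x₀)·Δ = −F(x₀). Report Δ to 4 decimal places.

(1.0278, 1.8889)

At (-1/2, -1): F = (-2.7500, -3.0000).
Jacobian J = [[2·x, -2·y], [-y + 1, -x]].
At the point, J = [[-1.0000, 2.0000], [2.0000, 0.5000]] (det J = -4.5000).
Solving J·Δ = −F gives Δ = (1.0278, 1.8889).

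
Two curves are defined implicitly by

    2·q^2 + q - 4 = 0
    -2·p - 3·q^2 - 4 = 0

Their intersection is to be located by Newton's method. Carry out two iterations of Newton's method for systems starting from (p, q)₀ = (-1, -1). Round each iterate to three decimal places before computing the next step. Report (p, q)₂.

At (-1, -1): F = (-3.000, -5.000).
Jacobian J = [[0, 4·q + 1], [-2, -6·q]].
At the point, J = [[0.000, -3.000], [-2.000, 6.000]] (det J = -6.000).
Solving J·Δ = −F gives Δ = (-5.500, -1.000).
Then the next iterate is (p, q)₁ = (-6.500, -2.000).
Round to (-6.500, -2.000) and repeat: F = (2.000, -3.000), J = [[0.000, -7.000], [-2.000, 12.000]].
Δ = (0.214, 0.286), so (p, q)₂ = (-6.286, -1.714).

(-6.286, -1.714)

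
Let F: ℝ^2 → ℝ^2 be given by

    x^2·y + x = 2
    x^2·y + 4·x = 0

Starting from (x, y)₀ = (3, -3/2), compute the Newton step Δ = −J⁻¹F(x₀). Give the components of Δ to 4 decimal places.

(-3.6667, -1.8704)

At (3, -3/2): F = (-12.5000, -1.5000).
Jacobian J = [[2·x·y + 1, x^2], [2·x·y + 4, x^2]].
At the point, J = [[-8.0000, 9.0000], [-5.0000, 9.0000]] (det J = -27.0000).
Solving J·Δ = −F gives Δ = (-3.6667, -1.8704).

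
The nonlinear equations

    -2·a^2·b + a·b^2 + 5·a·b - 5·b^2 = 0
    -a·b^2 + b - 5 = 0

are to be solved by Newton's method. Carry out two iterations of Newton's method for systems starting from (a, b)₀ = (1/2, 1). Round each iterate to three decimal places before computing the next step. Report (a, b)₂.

(-2.228, -1.835)

At (1/2, 1): F = (-2.500, -4.500).
Jacobian J = [[-4·a·b + b^2 + 5·b, -2·a^2 + 2·a·b + 5·a - 10·b], [-b^2, -2·a·b + 1]].
At the point, J = [[4.000, -7.000], [-1.000, 0.000]] (det J = -7.000).
Solving J·Δ = −F gives Δ = (-4.500, -2.929).
Then the next iterate is (a, b)₁ = (-4.000, -1.929).
Round to (-4.000, -1.929) and repeat: F = (66.81863, 7.95516), J = [[-36.78796, -17.278], [-3.72104, -14.432]].
Δ = (1.772, 0.094), so (a, b)₂ = (-2.228, -1.835).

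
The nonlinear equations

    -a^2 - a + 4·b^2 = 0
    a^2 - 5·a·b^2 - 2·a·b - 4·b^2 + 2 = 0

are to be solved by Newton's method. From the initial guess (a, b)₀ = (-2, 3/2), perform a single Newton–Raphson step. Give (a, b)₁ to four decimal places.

(-1.4667, 0.7833)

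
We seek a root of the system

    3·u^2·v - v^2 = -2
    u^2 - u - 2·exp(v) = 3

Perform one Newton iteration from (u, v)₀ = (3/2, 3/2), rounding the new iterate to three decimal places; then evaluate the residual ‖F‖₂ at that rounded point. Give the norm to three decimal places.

5.833

At (3/2, 3/2): F = (9.875, -11.21338).
Jacobian J = [[6·u·v, 3·u^2 - 2·v], [2·u - 1, -2·exp(v)]].
At the point, J = [[13.500, 3.750], [2.000, -8.96338]] (det J = -128.50560).
Solving J·Δ = −F gives Δ = (-0.362, -1.332).
Then the next iterate is (u, v)₁ = (1.138, 0.168).
Re-evaluating at (1.138, 0.168): F = (2.62448, -5.20883), so ‖F‖₂ = 5.833.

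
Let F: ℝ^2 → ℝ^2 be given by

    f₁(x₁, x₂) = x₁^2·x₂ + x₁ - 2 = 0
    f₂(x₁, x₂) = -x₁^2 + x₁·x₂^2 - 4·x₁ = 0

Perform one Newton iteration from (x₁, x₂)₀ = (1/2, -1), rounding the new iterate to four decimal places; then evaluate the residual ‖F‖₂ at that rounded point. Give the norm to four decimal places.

At (1/2, -1): F = (-1.7500, -1.7500).
Jacobian J = [[2·x₁·x₂ + 1, x₁^2], [-2·x₁ + x₂^2 - 4, 2·x₁·x₂]].
At the point, J = [[0.0000, 0.2500], [-4.0000, -1.0000]] (det J = 1.0000).
Solving J·Δ = −F gives Δ = (-2.1875, 7.0000).
Then the next iterate is (x₁, x₂)₁ = (-1.6875, 6.0000).
Re-evaluating at (-1.6875, 6.0000): F = (13.398438, -56.847656), so ‖F‖₂ = 58.4053.

58.4053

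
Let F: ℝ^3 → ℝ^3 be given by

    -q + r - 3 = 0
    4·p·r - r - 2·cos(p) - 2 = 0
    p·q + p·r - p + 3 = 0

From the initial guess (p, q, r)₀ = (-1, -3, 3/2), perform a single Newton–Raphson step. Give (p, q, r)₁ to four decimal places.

(0.9476, -1.9345, 1.0655)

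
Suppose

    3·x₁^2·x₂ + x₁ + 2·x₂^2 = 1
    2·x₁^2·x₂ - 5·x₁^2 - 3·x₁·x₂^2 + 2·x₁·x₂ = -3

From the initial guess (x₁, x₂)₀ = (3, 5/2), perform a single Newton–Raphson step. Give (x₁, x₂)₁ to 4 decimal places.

(2.3291, 1.1178)

At (3, 5/2): F = (82.0000, -38.2500).
Jacobian J = [[6·x₁·x₂ + 1, 3·x₁^2 + 4·x₂], [4·x₁·x₂ - 10·x₁ - 3·x₂^2 + 2·x₂, 2·x₁^2 - 6·x₁·x₂ + 2·x₁]].
At the point, J = [[46.0000, 37.0000], [-13.7500, -21.0000]] (det J = -457.2500).
Solving J·Δ = −F gives Δ = (-0.6709, -1.3822).
Then the next iterate is (x₁, x₂)₁ = (2.3291, 1.1178).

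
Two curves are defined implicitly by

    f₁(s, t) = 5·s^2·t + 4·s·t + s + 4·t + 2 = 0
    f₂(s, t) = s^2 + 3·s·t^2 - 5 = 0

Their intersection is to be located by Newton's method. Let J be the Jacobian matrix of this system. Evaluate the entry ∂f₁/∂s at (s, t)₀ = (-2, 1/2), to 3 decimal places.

-7.000

∂f₁/∂s = 10·s·t + 4·t + 1.
At (-2, 1/2) this is -7.000.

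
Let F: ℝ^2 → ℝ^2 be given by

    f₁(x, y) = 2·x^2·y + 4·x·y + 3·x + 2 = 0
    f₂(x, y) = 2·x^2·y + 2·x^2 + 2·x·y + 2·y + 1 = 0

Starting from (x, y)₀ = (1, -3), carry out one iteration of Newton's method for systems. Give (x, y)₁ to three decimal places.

(1.286, 0.167)

At (1, -3): F = (-13.000, -15.000).
Jacobian J = [[4·x·y + 4·y + 3, 2·x^2 + 4·x], [4·x·y + 4·x + 2·y, 2·x^2 + 2·x + 2]].
At the point, J = [[-21.000, 6.000], [-14.000, 6.000]] (det J = -42.000).
Solving J·Δ = −F gives Δ = (0.286, 3.167).
Then the next iterate is (x, y)₁ = (1.286, 0.167).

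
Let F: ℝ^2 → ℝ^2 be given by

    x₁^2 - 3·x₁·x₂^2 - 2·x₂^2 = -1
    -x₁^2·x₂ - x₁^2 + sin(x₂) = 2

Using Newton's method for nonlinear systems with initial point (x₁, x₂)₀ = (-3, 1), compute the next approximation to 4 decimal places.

At (-3, 1): F = (17.0000, -19.158529).
Jacobian J = [[2·x₁ - 3·x₂^2, -6·x₁·x₂ - 4·x₂], [-2·x₁·x₂ - 2·x₁, -x₁^2 + cos(x₂)]].
At the point, J = [[-9.0000, 14.0000], [12.0000, -8.459698]] (det J = -91.862721).
Solving J·Δ = −F gives Δ = (1.3542, -0.3437).
Then the next iterate is (x₁, x₂)₁ = (-1.6458, 0.6563).

(-1.6458, 0.6563)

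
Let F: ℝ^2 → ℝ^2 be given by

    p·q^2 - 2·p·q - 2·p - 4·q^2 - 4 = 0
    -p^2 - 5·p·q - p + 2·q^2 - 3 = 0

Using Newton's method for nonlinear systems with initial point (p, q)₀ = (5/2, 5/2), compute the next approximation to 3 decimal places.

(1.174, 0.110)

At (5/2, 5/2): F = (-30.875, -30.500).
Jacobian J = [[q^2 - 2·q - 2, 2·p·q - 2·p - 8·q], [-2·p - 5·q - 1, -5·p + 4·q]].
At the point, J = [[-0.750, -12.500], [-18.500, -2.500]] (det J = -229.375).
Solving J·Δ = −F gives Δ = (-1.326, -2.390).
Then the next iterate is (p, q)₁ = (1.174, 0.110).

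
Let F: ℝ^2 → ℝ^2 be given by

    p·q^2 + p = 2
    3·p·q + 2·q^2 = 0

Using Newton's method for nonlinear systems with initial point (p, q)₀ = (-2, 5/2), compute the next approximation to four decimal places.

At (-2, 5/2): F = (-16.5000, -2.5000).
Jacobian J = [[q^2 + 1, 2·p·q], [3·q, 3·p + 4·q]].
At the point, J = [[7.2500, -10.0000], [7.5000, 4.0000]] (det J = 104.0000).
Solving J·Δ = −F gives Δ = (0.8750, -1.0156).
Then the next iterate is (p, q)₁ = (-1.1250, 1.4844).

(-1.1250, 1.4844)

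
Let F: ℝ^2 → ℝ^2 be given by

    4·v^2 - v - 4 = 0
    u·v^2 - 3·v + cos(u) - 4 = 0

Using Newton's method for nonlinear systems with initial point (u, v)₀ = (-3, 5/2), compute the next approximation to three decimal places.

(-0.854, 1.526)

At (-3, 5/2): F = (18.500, -31.23999).
Jacobian J = [[0, 8·v - 1], [v^2 - sin(u), 2·u·v - 3]].
At the point, J = [[0.000, 19.000], [6.39112, -18.000]] (det J = -121.43128).
Solving J·Δ = −F gives Δ = (2.146, -0.974).
Then the next iterate is (u, v)₁ = (-0.854, 1.526).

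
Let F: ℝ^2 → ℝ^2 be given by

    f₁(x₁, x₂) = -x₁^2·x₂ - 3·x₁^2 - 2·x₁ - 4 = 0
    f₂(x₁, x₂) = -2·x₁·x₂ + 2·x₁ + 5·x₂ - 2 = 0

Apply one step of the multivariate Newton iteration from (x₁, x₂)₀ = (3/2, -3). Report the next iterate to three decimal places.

(3.304, -7.714)

At (3/2, -3): F = (-7.000, -5.000).
Jacobian J = [[-2·x₁·x₂ - 6·x₁ - 2, -x₁^2], [-2·x₂ + 2, -2·x₁ + 5]].
At the point, J = [[-2.000, -2.250], [8.000, 2.000]] (det J = 14.000).
Solving J·Δ = −F gives Δ = (1.804, -4.714).
Then the next iterate is (x₁, x₂)₁ = (3.304, -7.714).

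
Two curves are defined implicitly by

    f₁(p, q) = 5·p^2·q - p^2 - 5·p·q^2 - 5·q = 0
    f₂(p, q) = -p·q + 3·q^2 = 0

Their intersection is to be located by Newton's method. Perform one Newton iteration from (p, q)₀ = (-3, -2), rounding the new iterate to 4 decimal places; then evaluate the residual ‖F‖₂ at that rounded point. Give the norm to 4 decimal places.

8.1152

At (-3, -2): F = (-29.0000, 6.0000).
Jacobian J = [[10·p·q - 2·p - 5·q^2, 5·p^2 - 10·p·q - 5], [-q, -p + 6·q]].
At the point, J = [[46.0000, -20.0000], [2.0000, -9.0000]] (det J = -374.0000).
Solving J·Δ = −F gives Δ = (1.0187, 0.8930).
Then the next iterate is (p, q)₁ = (-1.9813, -1.1070).
Re-evaluating at (-1.9813, -1.1070): F = (-7.978557, 1.483048), so ‖F‖₂ = 8.1152.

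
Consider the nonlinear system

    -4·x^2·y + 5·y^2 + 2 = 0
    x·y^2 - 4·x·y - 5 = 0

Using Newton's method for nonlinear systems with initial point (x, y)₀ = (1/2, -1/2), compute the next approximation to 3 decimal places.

At (1/2, -1/2): F = (3.750, -3.875).
Jacobian J = [[-8·x·y, -4·x^2 + 10·y], [y^2 - 4·y, 2·x·y - 4·x]].
At the point, J = [[2.000, -6.000], [2.250, -2.500]] (det J = 8.500).
Solving J·Δ = −F gives Δ = (3.838, 1.904).
Then the next iterate is (x, y)₁ = (4.338, 1.404).

(4.338, 1.404)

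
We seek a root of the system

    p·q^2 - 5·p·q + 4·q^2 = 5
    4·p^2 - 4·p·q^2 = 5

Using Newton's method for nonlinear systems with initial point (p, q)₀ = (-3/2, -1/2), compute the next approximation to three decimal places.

(-1.938, 1.366)

At (-3/2, -1/2): F = (-8.125, 5.500).
Jacobian J = [[q^2 - 5·q, 2·p·q - 5·p + 8·q], [8·p - 4·q^2, -8·p·q]].
At the point, J = [[2.750, 5.000], [-13.000, -6.000]] (det J = 48.500).
Solving J·Δ = −F gives Δ = (-0.438, 1.866).
Then the next iterate is (p, q)₁ = (-1.938, 1.366).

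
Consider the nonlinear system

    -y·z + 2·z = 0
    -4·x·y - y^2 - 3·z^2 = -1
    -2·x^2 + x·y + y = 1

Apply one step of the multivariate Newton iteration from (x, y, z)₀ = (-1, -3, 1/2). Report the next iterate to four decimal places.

(2.0000, -4.7268, -0.1727)

At (-1, -3, 1/2): F = (2.5000, -20.7500, -3.0000).
Jacobian J = [[0, -z, -y + 2], [-4·y, -4·x - 2·y, -6·z], [-4·x + y, x + 1, 0]].
At the point, J = [[0.0000, -0.5000, 5.0000], [12.0000, 10.0000, -3.0000], [1.0000, 0.0000, 0.0000]] (det J = -48.5000).
Solving J·Δ = −F gives Δ = (3.0000, -1.7268, -0.6727).
Then the next iterate is (x, y, z)₁ = (2.0000, -4.7268, -0.1727).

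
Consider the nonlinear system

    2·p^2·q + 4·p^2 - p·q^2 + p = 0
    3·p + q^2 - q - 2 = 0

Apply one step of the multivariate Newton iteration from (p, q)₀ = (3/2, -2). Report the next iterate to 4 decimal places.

At (3/2, -2): F = (-4.5000, 8.5000).
Jacobian J = [[4·p·q + 8·p - q^2 + 1, 2·p^2 - 2·p·q], [3, 2·q - 1]].
At the point, J = [[-3.0000, 10.5000], [3.0000, -5.0000]] (det J = -16.5000).
Solving J·Δ = −F gives Δ = (-4.0455, -0.7273).
Then the next iterate is (p, q)₁ = (-2.5455, -2.7273).

(-2.5455, -2.7273)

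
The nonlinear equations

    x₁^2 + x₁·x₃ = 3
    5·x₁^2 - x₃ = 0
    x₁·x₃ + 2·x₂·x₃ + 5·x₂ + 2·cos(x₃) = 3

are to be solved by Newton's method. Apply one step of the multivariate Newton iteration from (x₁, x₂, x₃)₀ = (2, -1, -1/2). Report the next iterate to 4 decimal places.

(1.0575, 0.0480, 1.1494)

At (2, -1, -1/2): F = (0.0000, 20.5000, -6.244835).
Jacobian J = [[2·x₁ + x₃, 0, x₁], [10·x₁, 0, -1], [x₃, 2·x₃ + 5, x₁ + 2·x₂ - 2·sin(x₃)]].
At the point, J = [[3.5000, 0.0000, 2.0000], [20.0000, 0.0000, -1.0000], [-0.5000, 4.0000, 0.958851]] (det J = 174.0000).
Solving J·Δ = −F gives Δ = (-0.9425, 1.0480, 1.6494).
Then the next iterate is (x₁, x₂, x₃)₁ = (1.0575, 0.0480, 1.1494).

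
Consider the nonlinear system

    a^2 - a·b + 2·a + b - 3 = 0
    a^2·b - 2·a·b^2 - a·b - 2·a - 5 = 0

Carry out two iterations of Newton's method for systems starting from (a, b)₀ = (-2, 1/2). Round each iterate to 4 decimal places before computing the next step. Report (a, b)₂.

(-3.3027, -0.2215)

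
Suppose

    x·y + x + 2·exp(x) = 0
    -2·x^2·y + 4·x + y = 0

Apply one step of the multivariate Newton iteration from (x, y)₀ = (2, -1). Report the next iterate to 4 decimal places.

At (2, -1): F = (14.778112, 15.0000).
Jacobian J = [[y + 2·exp(x) + 1, x], [-4·x·y + 4, -2·x^2 + 1]].
At the point, J = [[14.778112, 2.0000], [12.0000, -7.0000]] (det J = -127.446785).
Solving J·Δ = −F gives Δ = (-1.0471, 0.3479).
Then the next iterate is (x, y)₁ = (0.9529, -0.6521).

(0.9529, -0.6521)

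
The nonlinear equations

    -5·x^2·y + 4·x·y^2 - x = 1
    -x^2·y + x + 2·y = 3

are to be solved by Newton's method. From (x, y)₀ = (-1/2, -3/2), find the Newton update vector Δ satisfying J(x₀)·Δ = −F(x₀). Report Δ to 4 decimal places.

(-7.2692, 1.4231)

At (-1/2, -3/2): F = (-3.1250, -6.1250).
Jacobian J = [[-10·x·y + 4·y^2 - 1, -5·x^2 + 8·x·y], [-2·x·y + 1, -x^2 + 2]].
At the point, J = [[0.5000, 4.7500], [-0.5000, 1.7500]] (det J = 3.2500).
Solving J·Δ = −F gives Δ = (-7.2692, 1.4231).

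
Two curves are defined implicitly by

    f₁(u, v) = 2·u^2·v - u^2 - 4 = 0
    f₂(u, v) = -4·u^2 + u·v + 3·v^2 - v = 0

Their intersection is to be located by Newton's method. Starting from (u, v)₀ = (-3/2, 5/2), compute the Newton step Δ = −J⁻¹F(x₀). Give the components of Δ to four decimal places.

(0.2172, -0.5319)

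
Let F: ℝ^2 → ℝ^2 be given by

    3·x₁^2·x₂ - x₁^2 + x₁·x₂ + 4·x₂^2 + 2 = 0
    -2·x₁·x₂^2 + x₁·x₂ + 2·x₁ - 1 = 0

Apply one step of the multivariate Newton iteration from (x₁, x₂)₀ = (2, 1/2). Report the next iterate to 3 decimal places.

At (2, 1/2): F = (6.000, 3.000).
Jacobian J = [[6·x₁·x₂ - 2·x₁ + x₂, 3·x₁^2 + x₁ + 8·x₂], [-2·x₂^2 + x₂ + 2, -4·x₁·x₂ + x₁]].
At the point, J = [[2.500, 18.000], [2.000, -2.000]] (det J = -41.000).
Solving J·Δ = −F gives Δ = (-1.610, -0.110).
Then the next iterate is (x₁, x₂)₁ = (0.390, 0.390).

(0.390, 0.390)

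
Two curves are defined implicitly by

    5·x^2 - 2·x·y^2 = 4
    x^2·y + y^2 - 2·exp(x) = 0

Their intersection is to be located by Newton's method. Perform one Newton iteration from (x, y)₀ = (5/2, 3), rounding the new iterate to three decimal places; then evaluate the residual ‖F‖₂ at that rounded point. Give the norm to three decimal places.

At (5/2, 3): F = (-17.750, 3.38501).
Jacobian J = [[10·x - 2·y^2, -4·x·y], [2·x·y - 2·exp(x), x^2 + 2·y]].
At the point, J = [[7.000, -30.000], [-9.36499, 12.250]] (det J = -195.19964).
Solving J·Δ = −F gives Δ = (-0.594, -0.730).
Then the next iterate is (x, y)₁ = (1.906, 2.270).
Re-evaluating at (1.906, 2.270): F = (-5.47867, -0.05282), so ‖F‖₂ = 5.479.

5.479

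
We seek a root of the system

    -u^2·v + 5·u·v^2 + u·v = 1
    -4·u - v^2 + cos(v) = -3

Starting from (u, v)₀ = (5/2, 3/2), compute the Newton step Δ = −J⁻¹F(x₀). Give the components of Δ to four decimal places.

(-1.9634, -0.3316)

At (5/2, 3/2): F = (21.5000, -9.179263).
Jacobian J = [[-2·u·v + 5·v^2 + v, -u^2 + 10·u·v + u], [-4, -2·v - sin(v)]].
At the point, J = [[5.2500, 33.7500], [-4.0000, -3.997495]] (det J = 114.013151).
Solving J·Δ = −F gives Δ = (-1.9634, -0.3316).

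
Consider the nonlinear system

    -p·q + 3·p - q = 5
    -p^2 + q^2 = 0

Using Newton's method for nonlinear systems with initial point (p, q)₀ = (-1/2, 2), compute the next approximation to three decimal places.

At (-1/2, 2): F = (-7.500, 3.750).
Jacobian J = [[-q + 3, -p - 1], [-2·p, 2·q]].
At the point, J = [[1.000, -0.500], [1.000, 4.000]] (det J = 4.500).
Solving J·Δ = −F gives Δ = (6.250, -2.500).
Then the next iterate is (p, q)₁ = (5.750, -0.500).

(5.750, -0.500)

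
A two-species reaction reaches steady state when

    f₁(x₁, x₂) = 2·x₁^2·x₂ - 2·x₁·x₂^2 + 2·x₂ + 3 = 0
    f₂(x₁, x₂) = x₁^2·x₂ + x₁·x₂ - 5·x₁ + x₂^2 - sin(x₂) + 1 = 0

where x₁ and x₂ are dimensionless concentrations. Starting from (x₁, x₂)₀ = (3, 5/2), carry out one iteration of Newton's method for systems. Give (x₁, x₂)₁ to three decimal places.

(1.872, 2.076)

At (3, 5/2): F = (15.500, 21.65153).
Jacobian J = [[4·x₁·x₂ - 2·x₂^2, 2·x₁^2 - 4·x₁·x₂ + 2], [2·x₁·x₂ + x₂ - 5, x₁^2 + x₁ + 2·x₂ - cos(x₂)]].
At the point, J = [[17.500, -10.000], [12.500, 17.80114]] (det J = 436.52001).
Solving J·Δ = −F gives Δ = (-1.128, -0.424).
Then the next iterate is (x₁, x₂)₁ = (1.872, 2.076).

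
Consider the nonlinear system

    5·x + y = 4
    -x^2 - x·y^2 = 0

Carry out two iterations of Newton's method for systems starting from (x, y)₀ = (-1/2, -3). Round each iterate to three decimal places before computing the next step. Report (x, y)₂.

At (-1/2, -3): F = (-9.500, 4.250).
Jacobian J = [[5, 1], [-2·x - y^2, -2·x·y]].
At the point, J = [[5.000, 1.000], [-8.000, -3.000]] (det J = -7.000).
Solving J·Δ = −F gives Δ = (3.464, -7.821).
Then the next iterate is (x, y)₁ = (2.964, -10.821).
Round to (2.964, -10.821) and repeat: F = (-0.001, -355.85203), J = [[5.000, 1.000], [-123.02204, 64.14689]].
Δ = (-0.802, 4.010), so (x, y)₂ = (2.162, -6.811).

(2.162, -6.811)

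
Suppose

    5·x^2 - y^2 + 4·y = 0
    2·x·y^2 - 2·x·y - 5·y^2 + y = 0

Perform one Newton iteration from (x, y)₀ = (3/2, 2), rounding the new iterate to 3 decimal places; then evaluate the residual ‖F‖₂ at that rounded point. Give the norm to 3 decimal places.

2.655

At (3/2, 2): F = (15.250, -12.000).
Jacobian J = [[10·x, -2·y + 4], [2·y^2 - 2·y, 4·x·y - 2·x - 10·y + 1]].
At the point, J = [[15.000, 0.000], [4.000, -10.000]] (det J = -150.000).
Solving J·Δ = −F gives Δ = (-1.017, -1.607).
Then the next iterate is (x, y)₁ = (0.483, 0.393).
Re-evaluating at (0.483, 0.393): F = (2.58400, -0.60969), so ‖F‖₂ = 2.655.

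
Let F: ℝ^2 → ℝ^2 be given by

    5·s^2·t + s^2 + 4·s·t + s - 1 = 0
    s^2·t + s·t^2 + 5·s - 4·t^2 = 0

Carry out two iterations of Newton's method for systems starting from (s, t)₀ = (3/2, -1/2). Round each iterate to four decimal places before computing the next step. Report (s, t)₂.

At (3/2, -1/2): F = (-5.8750, 5.7500).
Jacobian J = [[10·s·t + 2·s + 4·t + 1, 5·s^2 + 4·s], [2·s·t + t^2 + 5, s^2 + 2·s·t - 8·t]].
At the point, J = [[-5.5000, 17.2500], [3.7500, 4.7500]] (det J = -90.8125).
Solving J·Δ = −F gives Δ = (-1.3995, -0.1056).
Then the next iterate is (s, t)₁ = (0.1005, -0.6056).
Round to (0.1005, -0.6056) and repeat: F = (-1.163435, -0.933764), J = [[-1.830028, 0.452501], [5.245026, 4.733175]].
Δ = (-0.4607, 0.7078), so (s, t)₂ = (-0.3602, 0.1022).

(-0.3602, 0.1022)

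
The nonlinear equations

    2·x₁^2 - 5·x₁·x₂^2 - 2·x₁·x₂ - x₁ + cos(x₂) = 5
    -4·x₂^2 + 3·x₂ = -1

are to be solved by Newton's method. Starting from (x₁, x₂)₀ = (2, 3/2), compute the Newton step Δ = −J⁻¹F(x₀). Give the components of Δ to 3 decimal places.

At (2, 3/2): F = (-27.42926, -3.500).
Jacobian J = [[4·x₁ - 5·x₂^2 - 2·x₂ - 1, -10·x₁·x₂ - 2·x₁ - sin(x₂)], [0, -8·x₂ + 3]].
At the point, J = [[-7.250, -34.99749], [0.000, -9.000]] (det J = 65.250).
Solving J·Δ = −F gives Δ = (-1.906, -0.389).

(-1.906, -0.389)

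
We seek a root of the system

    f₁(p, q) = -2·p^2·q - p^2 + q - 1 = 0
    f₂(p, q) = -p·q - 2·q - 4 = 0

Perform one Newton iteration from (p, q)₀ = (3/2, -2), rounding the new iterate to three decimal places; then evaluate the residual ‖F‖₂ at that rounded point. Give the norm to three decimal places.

0.535

At (3/2, -2): F = (3.750, 3.000).
Jacobian J = [[-4·p·q - 2·p, -2·p^2 + 1], [-q, -p - 2]].
At the point, J = [[9.000, -3.500], [2.000, -3.500]] (det J = -24.500).
Solving J·Δ = −F gives Δ = (-0.107, 0.796).
Then the next iterate is (p, q)₁ = (1.393, -1.204).
Re-evaluating at (1.393, -1.204): F = (0.52815, 0.08517), so ‖F‖₂ = 0.535.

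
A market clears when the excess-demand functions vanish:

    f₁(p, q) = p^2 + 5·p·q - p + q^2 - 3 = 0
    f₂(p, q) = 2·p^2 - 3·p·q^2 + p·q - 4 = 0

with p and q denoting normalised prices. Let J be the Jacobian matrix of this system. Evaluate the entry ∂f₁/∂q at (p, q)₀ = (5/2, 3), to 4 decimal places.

18.5000

∂f₁/∂q = 5·p + 2·q.
At (5/2, 3) this is 18.5000.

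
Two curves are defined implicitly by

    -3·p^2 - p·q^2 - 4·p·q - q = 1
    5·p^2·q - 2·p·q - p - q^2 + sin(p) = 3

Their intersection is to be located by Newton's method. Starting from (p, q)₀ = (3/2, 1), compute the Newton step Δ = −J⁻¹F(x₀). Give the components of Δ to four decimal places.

At (3/2, 1): F = (-16.2500, 3.747495).
Jacobian J = [[-6·p - q^2 - 4·q, -2·p·q - 4·p - 1], [10·p·q - 2·q + cos(p) - 1, 5·p^2 - 2·p - 2·q]].
At the point, J = [[-14.0000, -10.0000], [12.070737, 6.2500]] (det J = 33.207372).
Solving J·Δ = −F gives Δ = (1.9299, -4.3269).

(1.9299, -4.3269)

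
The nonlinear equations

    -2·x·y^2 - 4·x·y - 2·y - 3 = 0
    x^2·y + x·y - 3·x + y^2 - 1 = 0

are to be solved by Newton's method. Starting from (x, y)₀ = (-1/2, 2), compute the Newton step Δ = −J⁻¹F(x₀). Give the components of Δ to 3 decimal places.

(-0.255, -1.271)

At (-1/2, 2): F = (1.000, 4.000).
Jacobian J = [[-2·y^2 - 4·y, -4·x·y - 4·x - 2], [2·x·y + y - 3, x^2 + x + 2·y]].
At the point, J = [[-16.000, 4.000], [-3.000, 3.750]] (det J = -48.000).
Solving J·Δ = −F gives Δ = (-0.255, -1.271).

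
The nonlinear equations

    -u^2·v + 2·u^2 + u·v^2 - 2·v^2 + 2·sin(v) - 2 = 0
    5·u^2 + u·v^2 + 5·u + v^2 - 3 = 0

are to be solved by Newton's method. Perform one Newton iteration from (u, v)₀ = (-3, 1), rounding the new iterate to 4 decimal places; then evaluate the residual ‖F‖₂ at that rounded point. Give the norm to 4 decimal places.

5.4026

At (-3, 1): F = (3.682942, 25.0000).
Jacobian J = [[-2·u·v + 4·u + v^2, -u^2 + 2·u·v - 4·v + 2·cos(v)], [10·u + v^2 + 5, 2·u·v + 2·v]].
At the point, J = [[-5.0000, -17.919395], [-24.0000, -4.0000]] (det J = -410.065489).
Solving J·Δ = −F gives Δ = (1.0565, -0.0893).
Then the next iterate is (u, v)₁ = (-1.9435, 0.9107).
Re-evaluating at (-1.9435, 0.9107): F = (0.423724, 5.385946), so ‖F‖₂ = 5.4026.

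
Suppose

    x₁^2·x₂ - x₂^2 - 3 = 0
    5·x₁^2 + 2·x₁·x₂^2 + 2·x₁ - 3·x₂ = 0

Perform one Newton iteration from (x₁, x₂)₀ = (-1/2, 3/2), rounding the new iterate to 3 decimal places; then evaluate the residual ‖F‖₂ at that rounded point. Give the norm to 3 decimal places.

6.475

At (-1/2, 3/2): F = (-4.875, -6.500).
Jacobian J = [[2·x₁·x₂, x₁^2 - 2·x₂], [10·x₁ + 2·x₂^2 + 2, 4·x₁·x₂ - 3]].
At the point, J = [[-1.500, -2.750], [1.500, -6.000]] (det J = 13.125).
Solving J·Δ = −F gives Δ = (-0.867, -1.300).
Then the next iterate is (x₁, x₂)₁ = (-1.367, 0.200).
Re-evaluating at (-1.367, 0.200): F = (-2.66626, 5.90009), so ‖F‖₂ = 6.475.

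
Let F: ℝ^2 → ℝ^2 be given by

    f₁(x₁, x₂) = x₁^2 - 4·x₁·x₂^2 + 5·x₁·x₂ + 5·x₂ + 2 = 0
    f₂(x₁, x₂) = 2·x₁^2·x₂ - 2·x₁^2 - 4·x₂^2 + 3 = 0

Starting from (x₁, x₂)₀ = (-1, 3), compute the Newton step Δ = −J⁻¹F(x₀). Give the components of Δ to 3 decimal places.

(0.232, -1.403)

At (-1, 3): F = (39.000, -29.000).
Jacobian J = [[2·x₁ - 4·x₂^2 + 5·x₂, -8·x₁·x₂ + 5·x₁ + 5], [4·x₁·x₂ - 4·x₁, 2·x₁^2 - 8·x₂]].
At the point, J = [[-23.000, 24.000], [-8.000, -22.000]] (det J = 698.000).
Solving J·Δ = −F gives Δ = (0.232, -1.403).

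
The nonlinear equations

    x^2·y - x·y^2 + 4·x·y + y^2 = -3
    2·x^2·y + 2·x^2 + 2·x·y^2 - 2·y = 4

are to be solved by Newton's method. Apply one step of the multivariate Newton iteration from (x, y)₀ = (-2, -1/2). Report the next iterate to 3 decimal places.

(0.130, 0.245)

At (-2, -1/2): F = (5.750, 0.000).
Jacobian J = [[2·x·y - y^2 + 4·y, x^2 - 2·x·y + 4·x + 2·y], [4·x·y + 4·x + 2·y^2, 2·x^2 + 4·x·y - 2]].
At the point, J = [[-0.250, -7.000], [-3.500, 10.000]] (det J = -27.000).
Solving J·Δ = −F gives Δ = (2.130, 0.745).
Then the next iterate is (x, y)₁ = (0.130, 0.245).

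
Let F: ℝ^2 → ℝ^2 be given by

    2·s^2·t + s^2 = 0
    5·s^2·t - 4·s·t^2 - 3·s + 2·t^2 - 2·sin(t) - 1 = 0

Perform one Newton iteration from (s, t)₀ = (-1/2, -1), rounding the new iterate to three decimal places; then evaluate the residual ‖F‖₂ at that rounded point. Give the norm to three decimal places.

1.364

At (-1/2, -1): F = (-0.250, 4.93294).
Jacobian J = [[4·s·t + 2·s, 2·s^2], [10·s·t - 4·t^2 - 3, 5·s^2 - 8·s·t + 4·t - 2·cos(t)]].
At the point, J = [[1.000, 0.500], [-2.000, -7.83060]] (det J = -6.83060).
Solving J·Δ = −F gives Δ = (-0.074, 0.649).
Then the next iterate is (s, t)₁ = (-0.574, -0.351).
Re-evaluating at (-0.574, -0.351): F = (0.09818, 1.36072), so ‖F‖₂ = 1.364.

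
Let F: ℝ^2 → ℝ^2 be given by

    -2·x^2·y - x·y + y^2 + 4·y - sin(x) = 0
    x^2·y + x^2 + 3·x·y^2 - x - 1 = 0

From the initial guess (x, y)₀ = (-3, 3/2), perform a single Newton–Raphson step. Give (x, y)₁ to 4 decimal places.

At (-3, 3/2): F = (-14.108880, 4.2500).
Jacobian J = [[-4·x·y - y - cos(x), -2·x^2 - x + 2·y + 4], [2·x·y + 2·x + 3·y^2 - 1, x^2 + 6·x·y]].
At the point, J = [[17.489992, -8.0000], [-9.2500, -18.0000]] (det J = -388.819865).
Solving J·Δ = −F gives Δ = (0.7406, -0.1445).
Then the next iterate is (x, y)₁ = (-2.2594, 1.3555).

(-2.2594, 1.3555)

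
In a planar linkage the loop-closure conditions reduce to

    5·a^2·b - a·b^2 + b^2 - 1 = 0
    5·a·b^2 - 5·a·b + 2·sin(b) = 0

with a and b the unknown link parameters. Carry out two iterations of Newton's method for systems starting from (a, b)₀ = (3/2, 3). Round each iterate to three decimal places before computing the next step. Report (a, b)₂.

At (3/2, 3): F = (28.250, 45.28224).
Jacobian J = [[10·a·b - b^2, 5·a^2 - 2·a·b + 2·b], [5·b^2 - 5·b, 10·a·b - 5·a + 2·cos(b)]].
At the point, J = [[36.000, 8.250], [30.000, 35.52002]] (det J = 1031.22054).
Solving J·Δ = −F gives Δ = (-0.611, -0.759).
Then the next iterate is (a, b)₁ = (0.889, 2.241).
Round to (0.889, 2.241) and repeat: F = (8.41300, 13.92930), J = [[14.90041, 4.44911], [13.90541, 14.23520]].
Δ = (-0.385, -0.603), so (a, b)₂ = (0.504, 1.638).

(0.504, 1.638)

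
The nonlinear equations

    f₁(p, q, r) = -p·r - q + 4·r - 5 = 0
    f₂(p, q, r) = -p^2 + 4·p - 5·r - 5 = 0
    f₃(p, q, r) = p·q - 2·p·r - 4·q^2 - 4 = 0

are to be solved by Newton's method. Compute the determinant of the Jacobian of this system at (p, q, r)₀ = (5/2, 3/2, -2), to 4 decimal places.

-48.2500

J = [[-r, -1, -p + 4], [-2·p + 4, 0, -5], [q - 2·r, p - 8·q, -2·p]].
At the point, J = [[2.0000, -1.0000, 1.5000], [-1.0000, 0.0000, -5.0000], [5.5000, -9.5000, -5.0000]].
det J = -48.2500.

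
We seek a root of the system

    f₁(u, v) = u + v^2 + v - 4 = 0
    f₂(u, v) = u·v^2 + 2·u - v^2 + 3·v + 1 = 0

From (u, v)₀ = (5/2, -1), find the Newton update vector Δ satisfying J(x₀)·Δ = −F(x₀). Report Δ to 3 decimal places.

At (5/2, -1): F = (-1.500, 4.500).
Jacobian J = [[1, 2·v + 1], [v^2 + 2, 2·u·v - 2·v + 3]].
At the point, J = [[1.000, -1.000], [3.000, 0.000]] (det J = 3.000).
Solving J·Δ = −F gives Δ = (-1.500, -3.000).

(-1.500, -3.000)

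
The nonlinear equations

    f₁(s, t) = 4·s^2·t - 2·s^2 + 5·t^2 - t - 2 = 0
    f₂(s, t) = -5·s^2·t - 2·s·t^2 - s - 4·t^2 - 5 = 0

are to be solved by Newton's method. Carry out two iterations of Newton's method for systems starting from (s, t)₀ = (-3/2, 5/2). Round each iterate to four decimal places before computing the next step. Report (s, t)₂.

At (-3/2, 5/2): F = (44.7500, -37.8750).
Jacobian J = [[8·s·t - 4·s, 4·s^2 + 10·t - 1], [-10·s·t - 2·t^2 - 1, -5·s^2 - 4·s·t - 8·t]].
At the point, J = [[-24.0000, 33.0000], [24.0000, -16.2500]] (det J = -402.0000).
Solving J·Δ = −F gives Δ = (1.3002, -0.4104).
Then the next iterate is (s, t)₁ = (-0.1998, 2.0896).
Round to (-0.1998, 2.0896) and repeat: F = (17.996368, -20.938173), J = [[-2.540817, 20.055680], [-5.557836, -15.246392]].
Δ = (-0.9690, -1.0201), so (s, t)₂ = (-1.1688, 1.0695).

(-1.1688, 1.0695)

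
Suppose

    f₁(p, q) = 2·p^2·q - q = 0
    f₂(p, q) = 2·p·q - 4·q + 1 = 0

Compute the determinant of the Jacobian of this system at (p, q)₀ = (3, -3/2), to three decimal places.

15.000

J = [[4·p·q, 2·p^2 - 1], [2·q, 2·p - 4]].
At the point, J = [[-18.000, 17.000], [-3.000, 2.000]].
det J = 15.000.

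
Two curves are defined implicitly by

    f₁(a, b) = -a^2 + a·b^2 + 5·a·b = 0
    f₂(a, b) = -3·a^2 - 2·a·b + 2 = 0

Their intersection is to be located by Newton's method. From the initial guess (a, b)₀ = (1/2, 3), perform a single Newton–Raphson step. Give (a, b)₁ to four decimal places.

(0.5802, 0.5283)

At (1/2, 3): F = (11.7500, -1.7500).
Jacobian J = [[-2·a + b^2 + 5·b, 2·a·b + 5·a], [-6·a - 2·b, -2·a]].
At the point, J = [[23.0000, 5.5000], [-9.0000, -1.0000]] (det J = 26.5000).
Solving J·Δ = −F gives Δ = (0.0802, -2.4717).
Then the next iterate is (a, b)₁ = (0.5802, 0.5283).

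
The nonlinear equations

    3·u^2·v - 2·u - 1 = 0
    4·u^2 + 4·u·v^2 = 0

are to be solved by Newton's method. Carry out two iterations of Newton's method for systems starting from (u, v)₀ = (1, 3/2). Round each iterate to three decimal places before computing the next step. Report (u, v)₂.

(0.969, -0.029)

At (1, 3/2): F = (1.500, 13.000).
Jacobian J = [[6·u·v - 2, 3·u^2], [8·u + 4·v^2, 8·u·v]].
At the point, J = [[7.000, 3.000], [17.000, 12.000]] (det J = 33.000).
Solving J·Δ = −F gives Δ = (0.636, -1.985).
Then the next iterate is (u, v)₁ = (1.636, -0.485).
Round to (1.636, -0.485) and repeat: F = (-8.16630, 12.24530), J = [[-6.76076, 8.02949], [14.02890, -6.34768]].
Δ = (-0.667, 0.456), so (u, v)₂ = (0.969, -0.029).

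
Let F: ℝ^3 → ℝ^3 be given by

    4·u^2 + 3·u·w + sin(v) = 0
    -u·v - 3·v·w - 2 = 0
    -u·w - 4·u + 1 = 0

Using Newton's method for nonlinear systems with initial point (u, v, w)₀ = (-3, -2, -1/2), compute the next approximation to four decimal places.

At (-3, -2, -1/2): F = (39.590703, -11.0000, 11.5000).
Jacobian J = [[8·u + 3·w, cos(v), 3·u], [-v, -u - 3·w, -3·v], [-w - 4, 0, -u]].
At the point, J = [[-25.5000, -0.416147, -9.0000], [2.0000, 4.5000, 6.0000], [-3.5000, 0.0000, 3.0000]] (det J = -474.764035).
Solving J·Δ = −F gives Δ = (2.0174, 3.5208, -1.4797).
Then the next iterate is (u, v, w)₁ = (-0.9826, 1.5208, -1.9797).

(-0.9826, 1.5208, -1.9797)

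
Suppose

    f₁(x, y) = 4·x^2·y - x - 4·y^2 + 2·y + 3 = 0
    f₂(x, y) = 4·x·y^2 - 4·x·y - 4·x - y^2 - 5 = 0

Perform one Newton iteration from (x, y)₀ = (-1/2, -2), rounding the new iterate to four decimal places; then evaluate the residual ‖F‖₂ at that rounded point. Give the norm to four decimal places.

8.5507

At (-1/2, -2): F = (-18.5000, -19.0000).
Jacobian J = [[8·x·y - 1, 4·x^2 - 8·y + 2], [4·y^2 - 4·y - 4, 8·x·y - 4·x - 2·y]].
At the point, J = [[7.0000, 19.0000], [20.0000, 14.0000]] (det J = -282.0000).
Solving J·Δ = −F gives Δ = (0.3617, 0.8404).
Then the next iterate is (x, y)₁ = (-0.1383, -1.1596).
Re-evaluating at (-0.1383, -1.1596): F = (-4.648307, -7.176836), so ‖F‖₂ = 8.5507.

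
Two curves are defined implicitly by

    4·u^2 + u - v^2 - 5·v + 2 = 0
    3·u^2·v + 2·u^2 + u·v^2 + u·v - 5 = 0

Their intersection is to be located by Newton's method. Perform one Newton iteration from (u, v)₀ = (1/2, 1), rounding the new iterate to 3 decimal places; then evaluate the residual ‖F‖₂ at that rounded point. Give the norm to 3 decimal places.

0.955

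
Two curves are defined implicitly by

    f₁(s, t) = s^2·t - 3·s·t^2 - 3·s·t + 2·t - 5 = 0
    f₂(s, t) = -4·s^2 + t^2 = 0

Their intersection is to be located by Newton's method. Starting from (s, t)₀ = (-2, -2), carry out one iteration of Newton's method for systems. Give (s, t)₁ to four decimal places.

(-1.3261, -2.3043)

At (-2, -2): F = (-5.0000, -12.0000).
Jacobian J = [[2·s·t - 3·t^2 - 3·t, s^2 - 6·s·t - 3·s + 2], [-8·s, 2·t]].
At the point, J = [[2.0000, -12.0000], [16.0000, -4.0000]] (det J = 184.0000).
Solving J·Δ = −F gives Δ = (0.6739, -0.3043).
Then the next iterate is (s, t)₁ = (-1.3261, -2.3043).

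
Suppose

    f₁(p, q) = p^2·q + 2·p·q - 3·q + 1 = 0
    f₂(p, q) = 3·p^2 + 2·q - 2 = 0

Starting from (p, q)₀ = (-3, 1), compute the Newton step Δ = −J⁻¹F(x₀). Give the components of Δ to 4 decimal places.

(0.2500, -11.2500)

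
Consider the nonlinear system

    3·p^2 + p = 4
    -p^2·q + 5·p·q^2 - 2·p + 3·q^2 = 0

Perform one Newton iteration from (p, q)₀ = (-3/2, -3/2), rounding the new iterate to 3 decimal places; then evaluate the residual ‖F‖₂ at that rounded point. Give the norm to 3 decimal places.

0.744

At (-3/2, -3/2): F = (1.250, -3.750).
Jacobian J = [[6·p + 1, 0], [-2·p·q + 5·q^2 - 2, -p^2 + 10·p·q + 6·q]].
At the point, J = [[-8.000, 0.000], [4.750, 11.250]] (det J = -90.000).
Solving J·Δ = −F gives Δ = (0.156, 0.267).
Then the next iterate is (p, q)₁ = (-1.344, -1.233).
Re-evaluating at (-1.344, -1.233): F = (0.07501, -0.74026), so ‖F‖₂ = 0.744.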